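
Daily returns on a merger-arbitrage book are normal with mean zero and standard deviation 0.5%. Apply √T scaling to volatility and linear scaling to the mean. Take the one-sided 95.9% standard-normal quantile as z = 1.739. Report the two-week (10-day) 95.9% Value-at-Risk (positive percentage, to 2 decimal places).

σ_{10d} = 0.5% × √10 = 1.581%.
VaR = 1.739 × 1.581% = 2.749%.

2.75%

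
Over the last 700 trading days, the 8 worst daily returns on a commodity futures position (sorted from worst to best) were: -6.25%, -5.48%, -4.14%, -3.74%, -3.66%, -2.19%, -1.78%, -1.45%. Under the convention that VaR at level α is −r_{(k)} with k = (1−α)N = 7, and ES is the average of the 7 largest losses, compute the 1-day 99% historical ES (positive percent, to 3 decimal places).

3.891%

The 7 worst returns sum to -27.24%.
ES = −(-27.24%) / 7 = 3.8914…% ≈ 3.891%.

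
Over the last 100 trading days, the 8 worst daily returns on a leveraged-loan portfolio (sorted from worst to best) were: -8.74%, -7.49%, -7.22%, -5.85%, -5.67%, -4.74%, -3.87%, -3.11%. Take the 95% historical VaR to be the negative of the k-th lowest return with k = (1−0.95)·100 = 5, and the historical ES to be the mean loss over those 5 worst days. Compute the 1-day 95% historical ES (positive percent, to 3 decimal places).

The 5 worst returns sum to -34.97%.
ES = −(-34.97%) / 5 = 6.994%.

6.994%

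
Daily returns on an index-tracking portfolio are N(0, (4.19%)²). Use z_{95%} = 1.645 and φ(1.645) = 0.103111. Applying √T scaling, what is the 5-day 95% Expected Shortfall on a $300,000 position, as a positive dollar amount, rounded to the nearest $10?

$57,960

σ_{5d} = 4.19% × √5 = 9.369%.
ES multiplier = φ(z)/(1−α) = 0.103111/0.05 = 2.062.
ES = 9.369% × 2.062 = 19.319%; on $300,000: $57,957.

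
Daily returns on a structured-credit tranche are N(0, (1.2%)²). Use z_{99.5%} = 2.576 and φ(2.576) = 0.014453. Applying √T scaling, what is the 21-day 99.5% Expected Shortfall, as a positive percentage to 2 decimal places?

σ_{21d} = 1.2% × √21 = 5.499%.
ES multiplier = φ(z)/(1−α) = 0.014453/0.005 = 2.891.
ES = 5.499% × 2.891 = 15.898%.

15.90%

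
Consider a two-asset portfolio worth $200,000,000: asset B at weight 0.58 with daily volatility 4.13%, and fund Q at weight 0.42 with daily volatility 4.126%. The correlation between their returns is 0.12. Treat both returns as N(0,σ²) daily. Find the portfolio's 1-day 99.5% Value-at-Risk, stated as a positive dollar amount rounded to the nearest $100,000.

$16,100,000

σ_p² = 0.58²·4.13² + 0.42²·4.126² + 2·0.12·0.58·0.42·4.13·4.126 = 9.7372 (%²).
σ_p = √9.7372 = 3.120%.
At 99.5%, z = 2.576.
VaR = 2.576 × 3.120% = 8.037%; on $200,000,000 that is $16,074,000.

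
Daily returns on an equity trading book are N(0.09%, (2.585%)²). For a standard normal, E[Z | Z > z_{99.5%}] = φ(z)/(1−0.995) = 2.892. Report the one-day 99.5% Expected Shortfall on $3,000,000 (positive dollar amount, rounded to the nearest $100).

ES = −(0.09%) + 2.585% × 2.892 = 7.386%.
On $3,000,000: 0.07386 × $3,000,000 = $221,580.

$221,600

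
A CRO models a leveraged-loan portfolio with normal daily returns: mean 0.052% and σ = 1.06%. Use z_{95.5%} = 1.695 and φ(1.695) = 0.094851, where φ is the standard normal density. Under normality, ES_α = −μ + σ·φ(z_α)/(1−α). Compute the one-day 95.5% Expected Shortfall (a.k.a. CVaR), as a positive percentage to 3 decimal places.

2.182%

Tail multiplier: φ(z)/(1−α) = 0.094851 / 0.045 = 2.108.
ES = −(0.052%) + 1.06% × 2.108 = 2.182%.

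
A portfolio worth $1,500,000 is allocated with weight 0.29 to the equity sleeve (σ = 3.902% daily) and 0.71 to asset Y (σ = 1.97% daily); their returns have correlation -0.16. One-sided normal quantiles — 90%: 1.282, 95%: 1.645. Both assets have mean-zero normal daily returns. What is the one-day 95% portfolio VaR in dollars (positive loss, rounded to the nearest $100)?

σ_p² = 0.29²·3.902² + 0.71²·1.97² + 2·-0.16·0.29·0.71·3.902·1.97 = 2.7304 (%²).
σ_p = √2.7304 = 1.652%.
VaR = 1.645 × 1.652% = 2.718%; on $1,500,000 that is $40,770.

$40,800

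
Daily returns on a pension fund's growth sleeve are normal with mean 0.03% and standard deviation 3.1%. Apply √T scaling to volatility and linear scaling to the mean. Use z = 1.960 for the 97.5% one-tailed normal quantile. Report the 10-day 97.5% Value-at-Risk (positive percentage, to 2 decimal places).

σ_{10d} = 3.1% × √10 = 9.803%; μ_{10d} = 10 × 0.03% = 0.300%.
VaR = −(0.300%) + 1.960 × 9.803% = 18.914%.

18.91%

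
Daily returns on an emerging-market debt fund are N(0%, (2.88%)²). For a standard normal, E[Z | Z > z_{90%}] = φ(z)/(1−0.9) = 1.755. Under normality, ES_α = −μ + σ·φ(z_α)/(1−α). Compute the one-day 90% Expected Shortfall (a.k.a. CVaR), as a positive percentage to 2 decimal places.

ES = 2.88% × 1.755 = 5.054%.

5.05%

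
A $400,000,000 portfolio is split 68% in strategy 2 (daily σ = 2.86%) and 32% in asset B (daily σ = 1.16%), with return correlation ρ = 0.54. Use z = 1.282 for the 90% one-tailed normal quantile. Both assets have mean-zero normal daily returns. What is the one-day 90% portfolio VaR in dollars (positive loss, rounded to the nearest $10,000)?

$11,120,000

σ_p² = 0.68²·2.86² + 0.32²·1.16² + 2·0.54·0.68·0.32·2.86·1.16 = 4.6997 (%²).
σ_p = √4.6997 = 2.168%.
VaR = 1.282 × 2.168% = 2.779%; on $400,000,000 that is $11,116,000.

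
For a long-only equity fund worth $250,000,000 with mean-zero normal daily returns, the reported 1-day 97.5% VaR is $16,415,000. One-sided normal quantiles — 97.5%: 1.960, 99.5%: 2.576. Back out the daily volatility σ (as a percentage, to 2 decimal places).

3.35%

VaR as a fraction: $16,415,000 / $250,000,000 = 6.566%.
σ = VaR / z = 6.566% / 1.960 = 3.350%.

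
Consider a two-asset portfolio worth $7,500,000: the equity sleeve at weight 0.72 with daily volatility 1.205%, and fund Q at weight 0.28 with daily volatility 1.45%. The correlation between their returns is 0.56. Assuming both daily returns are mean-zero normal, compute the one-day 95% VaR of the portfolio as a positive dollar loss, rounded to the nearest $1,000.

$141,000

σ_p² = 0.72²·1.205² + 0.28²·1.45² + 2·0.56·0.72·0.28·1.205·1.45 = 1.3121 (%²).
σ_p = √1.3121 = 1.145%.
At 95%, z = 1.645.
VaR = 1.645 × 1.145% = 1.884%; on $7,500,000 that is $141,300.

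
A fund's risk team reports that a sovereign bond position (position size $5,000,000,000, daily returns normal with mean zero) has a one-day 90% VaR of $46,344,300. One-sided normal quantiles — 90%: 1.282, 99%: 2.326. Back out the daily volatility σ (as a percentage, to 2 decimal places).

VaR as a fraction: $46,344,300 / $5,000,000,000 = 0.927%.
σ = VaR / z = 0.927% / 1.282 = 0.723%.

0.72%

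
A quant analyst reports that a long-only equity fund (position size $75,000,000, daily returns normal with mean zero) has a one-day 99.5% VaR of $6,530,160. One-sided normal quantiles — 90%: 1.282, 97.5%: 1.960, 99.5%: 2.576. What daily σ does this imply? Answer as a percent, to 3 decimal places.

VaR as a fraction: $6,530,160 / $75,000,000 = 8.707%.
σ = VaR / z = 8.707% / 2.576 = 3.380%.

3.380%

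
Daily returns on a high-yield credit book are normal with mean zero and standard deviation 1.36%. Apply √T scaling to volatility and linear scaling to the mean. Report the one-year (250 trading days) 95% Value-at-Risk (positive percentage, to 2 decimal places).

At 95%, z = 1.645.
σ_{250d} = 1.36% × √250 = 21.503%.
VaR = 1.645 × 21.503% = 35.372%.

35.37%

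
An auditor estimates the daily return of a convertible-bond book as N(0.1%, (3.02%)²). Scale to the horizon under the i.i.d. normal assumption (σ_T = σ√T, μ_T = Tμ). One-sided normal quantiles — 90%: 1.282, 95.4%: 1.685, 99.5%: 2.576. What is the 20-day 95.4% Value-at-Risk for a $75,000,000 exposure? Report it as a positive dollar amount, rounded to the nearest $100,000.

$15,600,000

σ_{20d} = 3.02% × √20 = 13.506%; μ_{20d} = 20 × 0.1% = 2.000%.
VaR = −(2.000%) + 1.685 × 13.506% = 20.758%.
On $75,000,000: 0.20758 × $75,000,000 = $15,568,500.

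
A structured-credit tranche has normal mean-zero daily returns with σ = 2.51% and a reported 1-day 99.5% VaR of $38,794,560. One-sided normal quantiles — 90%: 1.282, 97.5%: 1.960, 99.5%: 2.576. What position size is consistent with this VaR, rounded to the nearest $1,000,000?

$600,000,000

VaR as a fraction of value: z·σ = 2.576 × 2.51% = 6.46576%.
Position = $38,794,560 / 0.0646576 = $600,000,000.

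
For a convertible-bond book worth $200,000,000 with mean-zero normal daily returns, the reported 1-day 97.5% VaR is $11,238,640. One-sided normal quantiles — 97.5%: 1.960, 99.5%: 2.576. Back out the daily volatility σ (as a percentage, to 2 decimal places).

2.87%

VaR as a fraction: $11,238,640 / $200,000,000 = 5.619%.
σ = VaR / z = 5.619% / 1.960 = 2.867%.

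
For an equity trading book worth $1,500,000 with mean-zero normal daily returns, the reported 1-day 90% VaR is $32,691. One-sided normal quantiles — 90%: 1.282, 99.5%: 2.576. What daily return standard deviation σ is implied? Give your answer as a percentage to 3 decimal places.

VaR as a fraction: $32,691 / $1,500,000 = 2.179%.
σ = VaR / z = 2.179% / 1.282 = 1.700%.

1.700%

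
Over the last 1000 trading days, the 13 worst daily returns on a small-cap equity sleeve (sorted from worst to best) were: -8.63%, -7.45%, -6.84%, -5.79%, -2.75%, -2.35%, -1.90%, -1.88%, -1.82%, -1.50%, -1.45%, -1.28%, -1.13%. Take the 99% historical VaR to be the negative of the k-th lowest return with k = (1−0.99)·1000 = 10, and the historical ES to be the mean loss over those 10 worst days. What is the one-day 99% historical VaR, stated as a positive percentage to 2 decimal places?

1.50%

k = 10; the 10th lowest return is -1.50%, so VaR = 1.50%.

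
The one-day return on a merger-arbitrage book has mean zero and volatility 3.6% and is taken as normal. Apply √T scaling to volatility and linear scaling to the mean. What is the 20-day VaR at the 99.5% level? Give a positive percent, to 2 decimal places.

41.47%

At 99.5%, z = 2.576.
σ_{20d} = 3.6% × √20 = 16.100%.
VaR = 2.576 × 16.100% = 41.474%.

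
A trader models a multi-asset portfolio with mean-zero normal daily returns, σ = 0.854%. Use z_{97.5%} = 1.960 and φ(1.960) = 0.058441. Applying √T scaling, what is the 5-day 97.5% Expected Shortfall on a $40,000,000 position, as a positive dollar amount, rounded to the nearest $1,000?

$1,786,000

σ_{5d} = 0.854% × √5 = 1.910%.
ES multiplier = φ(z)/(1−α) = 0.058441/0.025 = 2.338.
ES = 1.910% × 2.338 = 4.466%; on $40,000,000: $1,786,400.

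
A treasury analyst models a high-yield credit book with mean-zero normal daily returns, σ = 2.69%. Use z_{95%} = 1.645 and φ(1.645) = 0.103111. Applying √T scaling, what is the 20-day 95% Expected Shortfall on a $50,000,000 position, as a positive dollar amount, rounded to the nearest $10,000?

σ_{20d} = 2.69% × √20 = 12.030%.
ES multiplier = φ(z)/(1−α) = 0.103111/0.05 = 2.062.
ES = 12.030% × 2.062 = 24.806%; on $50,000,000: $12,403,000.

$12,400,000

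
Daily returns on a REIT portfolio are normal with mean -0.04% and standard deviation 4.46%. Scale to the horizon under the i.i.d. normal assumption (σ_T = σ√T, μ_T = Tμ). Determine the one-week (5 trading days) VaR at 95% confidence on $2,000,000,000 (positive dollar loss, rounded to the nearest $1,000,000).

$332,000,000

At 95%, z = 1.645.
σ_{5d} = 4.46% × √5 = 9.973%; μ_{5d} = 5 × -0.04% = -0.200%.
VaR = −(-0.200%) + 1.645 × 9.973% = 16.606%.
On $2,000,000,000: 0.16606 × $2,000,000,000 = $332,120,000.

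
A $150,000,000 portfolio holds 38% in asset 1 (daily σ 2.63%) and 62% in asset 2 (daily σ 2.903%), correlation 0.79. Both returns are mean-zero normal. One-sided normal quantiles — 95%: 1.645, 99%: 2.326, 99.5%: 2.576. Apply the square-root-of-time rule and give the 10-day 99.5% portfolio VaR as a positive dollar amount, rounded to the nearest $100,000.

$32,500,000

σ_p = √(0.38²·2.63² + 0.62²·2.903² + 2·0.79·0.38·0.62·2.63·2.903) = 2.661%.
σ_{10d} = 2.661% × √10 = 8.415%.
VaR = 2.576 × 8.415% = 21.677%; on $150,000,000 that is $32,515,500.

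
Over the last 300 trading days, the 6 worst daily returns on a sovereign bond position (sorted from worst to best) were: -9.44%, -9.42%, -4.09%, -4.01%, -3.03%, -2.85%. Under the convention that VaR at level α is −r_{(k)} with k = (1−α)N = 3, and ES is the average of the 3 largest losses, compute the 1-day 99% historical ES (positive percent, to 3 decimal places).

7.650%

The 3 worst returns sum to -22.95%.
ES = −(-22.95%) / 3 = 7.65% ≈ 7.650%.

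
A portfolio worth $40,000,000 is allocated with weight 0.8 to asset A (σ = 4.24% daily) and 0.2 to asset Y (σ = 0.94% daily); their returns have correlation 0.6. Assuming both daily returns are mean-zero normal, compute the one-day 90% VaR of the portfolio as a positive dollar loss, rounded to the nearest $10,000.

σ_p² = 0.8²·4.24² + 0.2²·0.94² + 2·0.6·0.8·0.2·4.24·0.94 = 12.3062 (%²).
σ_p = √12.3062 = 3.508%.
At 90%, z = 1.282.
VaR = 1.282 × 3.508% = 4.497%; on $40,000,000 that is $1,798,800.

$1,800,000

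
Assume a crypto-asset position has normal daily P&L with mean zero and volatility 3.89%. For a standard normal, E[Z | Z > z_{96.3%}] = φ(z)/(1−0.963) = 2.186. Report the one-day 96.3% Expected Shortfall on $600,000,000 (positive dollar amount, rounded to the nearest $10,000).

$51,020,000

ES = 3.89% × 2.186 = 8.504%.
On $600,000,000: 0.08504 × $600,000,000 = $51,024,000.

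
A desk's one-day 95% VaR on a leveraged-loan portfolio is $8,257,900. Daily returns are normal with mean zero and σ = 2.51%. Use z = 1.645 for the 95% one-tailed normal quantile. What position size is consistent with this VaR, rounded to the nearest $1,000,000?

VaR as a fraction of value: z·σ = 1.645 × 2.51% = 4.12895%.
Position = $8,257,900 / 0.0412895 = $200,000,000.

$200,000,000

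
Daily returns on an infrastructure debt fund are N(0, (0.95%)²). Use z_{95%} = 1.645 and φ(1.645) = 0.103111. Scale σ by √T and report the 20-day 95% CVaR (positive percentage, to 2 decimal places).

8.76%

σ_{20d} = 0.95% × √20 = 4.249%.
ES multiplier = φ(z)/(1−α) = 0.103111/0.05 = 2.062.
ES = 4.249% × 2.062 = 8.761%.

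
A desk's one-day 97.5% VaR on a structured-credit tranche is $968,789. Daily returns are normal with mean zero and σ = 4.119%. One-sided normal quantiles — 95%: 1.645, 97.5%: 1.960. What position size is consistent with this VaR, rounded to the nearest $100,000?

$12,000,000

VaR as a fraction of value: z·σ = 1.960 × 4.119% = 8.07324%.
Position = $968,789 / 0.0807324 = $12,000,002.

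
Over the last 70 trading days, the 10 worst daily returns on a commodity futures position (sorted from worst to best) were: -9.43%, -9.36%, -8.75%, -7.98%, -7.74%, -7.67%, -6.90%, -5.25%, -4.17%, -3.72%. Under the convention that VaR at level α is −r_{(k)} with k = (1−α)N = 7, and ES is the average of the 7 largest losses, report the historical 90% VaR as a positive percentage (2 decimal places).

6.90%

k = 7; the 7th lowest return is -6.90%, so VaR = 6.90%.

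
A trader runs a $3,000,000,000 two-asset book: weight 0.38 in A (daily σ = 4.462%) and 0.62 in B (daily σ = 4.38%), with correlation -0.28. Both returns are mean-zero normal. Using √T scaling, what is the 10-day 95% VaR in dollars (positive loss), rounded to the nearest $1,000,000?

$432,000,000

σ_p = √(0.38²·4.462² + 0.62²·4.38² + 2·-0.28·0.38·0.62·4.462·4.38) = 2.770%.
σ_{10d} = 2.770% × √10 = 8.760%.
z(95%) = 1.645.
VaR = 1.645 × 8.760% = 14.410%; on $3,000,000,000 that is $432,300,000.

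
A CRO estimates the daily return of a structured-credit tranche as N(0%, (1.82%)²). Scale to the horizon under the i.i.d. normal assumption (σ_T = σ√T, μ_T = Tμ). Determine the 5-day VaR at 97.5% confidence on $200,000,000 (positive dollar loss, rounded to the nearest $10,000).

At 97.5%, z = 1.960.
σ_{5d} = 1.82% × √5 = 4.070%.
VaR = 1.960 × 4.070% = 7.977%.
On $200,000,000: 0.07977 × $200,000,000 = $15,954,000.

$15,950,000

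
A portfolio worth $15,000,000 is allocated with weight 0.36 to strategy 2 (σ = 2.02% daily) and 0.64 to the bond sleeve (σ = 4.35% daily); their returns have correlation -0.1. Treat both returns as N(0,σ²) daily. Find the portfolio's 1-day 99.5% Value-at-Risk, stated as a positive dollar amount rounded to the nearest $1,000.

σ_p² = 0.36²·2.02² + 0.64²·4.35² + 2·-0.1·0.36·0.64·2.02·4.35 = 7.8746 (%²).
σ_p = √7.8746 = 2.806%.
At 99.5%, z = 2.576.
VaR = 2.576 × 2.806% = 7.228%; on $15,000,000 that is $1,084,200.

$1,084,000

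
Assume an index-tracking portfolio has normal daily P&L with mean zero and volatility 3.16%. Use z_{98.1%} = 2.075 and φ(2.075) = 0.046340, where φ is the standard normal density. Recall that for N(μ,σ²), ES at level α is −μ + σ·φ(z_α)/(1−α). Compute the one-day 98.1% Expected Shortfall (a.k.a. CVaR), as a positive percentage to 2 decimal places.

7.71%

Tail multiplier: φ(z)/(1−α) = 0.046340 / 0.019 = 2.439.
ES = 3.16% × 2.439 = 7.707%.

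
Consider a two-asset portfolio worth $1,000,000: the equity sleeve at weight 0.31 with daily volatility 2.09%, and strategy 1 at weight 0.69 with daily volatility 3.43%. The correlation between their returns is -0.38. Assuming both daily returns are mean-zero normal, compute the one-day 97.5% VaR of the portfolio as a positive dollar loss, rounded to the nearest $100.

$43,200

σ_p² = 0.31²·2.09² + 0.69²·3.43² + 2·-0.38·0.31·0.69·2.09·3.43 = 4.8557 (%²).
σ_p = √4.8557 = 2.204%.
At 97.5%, z = 1.960.
VaR = 1.960 × 2.204% = 4.320%; on $1,000,000 that is $43,200.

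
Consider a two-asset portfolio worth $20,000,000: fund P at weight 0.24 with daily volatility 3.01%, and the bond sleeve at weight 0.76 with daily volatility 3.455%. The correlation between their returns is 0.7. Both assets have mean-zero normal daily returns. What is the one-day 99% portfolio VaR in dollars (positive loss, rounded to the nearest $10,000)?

σ_p² = 0.24²·3.01² + 0.76²·3.455² + 2·0.7·0.24·0.76·3.01·3.455 = 10.0723 (%²).
σ_p = √10.0723 = 3.174%.
At 99%, z = 2.326.
VaR = 2.326 × 3.174% = 7.383%; on $20,000,000 that is $1,476,600.

$1,480,000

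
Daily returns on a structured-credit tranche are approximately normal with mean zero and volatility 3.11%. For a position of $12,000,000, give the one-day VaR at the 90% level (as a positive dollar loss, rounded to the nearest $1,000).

$478,000

At 90% one-sided, z = 1.282.
VaR = z·σ = 1.282 × 3.11% = 3.987%.
On $12,000,000: 0.03987 × $12,000,000 = $478,440.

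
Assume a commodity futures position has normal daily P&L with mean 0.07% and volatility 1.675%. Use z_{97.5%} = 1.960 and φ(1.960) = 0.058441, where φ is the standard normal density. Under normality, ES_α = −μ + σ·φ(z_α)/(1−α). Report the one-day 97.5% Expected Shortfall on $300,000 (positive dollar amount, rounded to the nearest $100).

$11,500

Tail multiplier: φ(z)/(1−α) = 0.058441 / 0.025 = 2.338.
ES = −(0.07%) + 1.675% × 2.338 = 3.846%.
On $300,000: 0.03846 × $300,000 = $11,538.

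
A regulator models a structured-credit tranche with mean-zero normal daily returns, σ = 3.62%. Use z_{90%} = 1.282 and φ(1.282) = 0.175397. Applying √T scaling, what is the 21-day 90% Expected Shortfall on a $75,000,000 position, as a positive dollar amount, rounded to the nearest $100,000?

$21,800,000

σ_{21d} = 3.62% × √21 = 16.589%.
ES multiplier = φ(z)/(1−α) = 0.175397/0.1 = 1.754.
ES = 16.589% × 1.754 = 29.097%; on $75,000,000: $21,822,750.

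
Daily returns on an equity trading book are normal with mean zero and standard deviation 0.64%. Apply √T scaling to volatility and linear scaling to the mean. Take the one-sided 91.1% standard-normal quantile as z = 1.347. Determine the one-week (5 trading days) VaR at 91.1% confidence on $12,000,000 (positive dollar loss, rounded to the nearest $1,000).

σ_{5d} = 0.64% × √5 = 1.431%.
VaR = 1.347 × 1.431% = 1.928%.
On $12,000,000: 0.01928 × $12,000,000 = $231,360.

$231,000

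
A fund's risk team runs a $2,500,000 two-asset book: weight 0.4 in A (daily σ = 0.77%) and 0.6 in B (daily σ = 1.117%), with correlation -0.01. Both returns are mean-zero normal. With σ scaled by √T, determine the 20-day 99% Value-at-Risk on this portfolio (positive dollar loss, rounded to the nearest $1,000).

$191,000

σ_p = √(0.4²·0.77² + 0.6²·1.117² + 2·-0.01·0.4·0.6·0.77·1.117) = 0.735%.
σ_{20d} = 0.735% × √20 = 3.287%.
z(99%) = 2.326.
VaR = 2.326 × 3.287% = 7.646%; on $2,500,000 that is $191,150.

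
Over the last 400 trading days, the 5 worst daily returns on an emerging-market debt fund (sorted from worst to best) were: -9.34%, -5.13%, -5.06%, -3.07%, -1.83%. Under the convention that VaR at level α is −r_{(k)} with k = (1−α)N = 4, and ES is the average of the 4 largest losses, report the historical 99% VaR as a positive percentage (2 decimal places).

3.07%

k = 4; the 4th lowest return is -3.07%, so VaR = 3.07%.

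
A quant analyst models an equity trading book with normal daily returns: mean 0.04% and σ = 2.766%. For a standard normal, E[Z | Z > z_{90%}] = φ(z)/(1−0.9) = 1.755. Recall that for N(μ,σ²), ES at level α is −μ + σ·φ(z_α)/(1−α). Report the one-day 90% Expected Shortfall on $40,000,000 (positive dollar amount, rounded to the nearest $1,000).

$1,926,000

ES = −(0.04%) + 2.766% × 1.755 = 4.814%.
On $40,000,000: 0.04814 × $40,000,000 = $1,925,600.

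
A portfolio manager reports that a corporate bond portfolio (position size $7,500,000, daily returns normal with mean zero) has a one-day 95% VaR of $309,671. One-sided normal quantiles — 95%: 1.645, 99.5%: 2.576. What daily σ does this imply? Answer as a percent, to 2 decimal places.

VaR as a fraction: $309,671 / $7,500,000 = 4.129%.
σ = VaR / z = 4.129% / 1.645 = 2.510%.

2.51%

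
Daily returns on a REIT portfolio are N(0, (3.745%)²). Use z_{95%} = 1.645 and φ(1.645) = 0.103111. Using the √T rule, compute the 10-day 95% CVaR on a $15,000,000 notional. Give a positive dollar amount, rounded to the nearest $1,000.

σ_{10d} = 3.745% × √10 = 11.843%.
ES multiplier = φ(z)/(1−α) = 0.103111/0.05 = 2.062.
ES = 11.843% × 2.062 = 24.420%; on $15,000,000: $3,663,000.

$3,663,000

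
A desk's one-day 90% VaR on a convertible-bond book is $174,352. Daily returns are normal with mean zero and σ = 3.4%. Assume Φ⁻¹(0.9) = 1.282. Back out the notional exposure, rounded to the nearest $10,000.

$4,000,000

VaR as a fraction of value: z·σ = 1.282 × 3.4% = 4.3588%.
Position = $174,352 / 0.043588 = $4,000,000.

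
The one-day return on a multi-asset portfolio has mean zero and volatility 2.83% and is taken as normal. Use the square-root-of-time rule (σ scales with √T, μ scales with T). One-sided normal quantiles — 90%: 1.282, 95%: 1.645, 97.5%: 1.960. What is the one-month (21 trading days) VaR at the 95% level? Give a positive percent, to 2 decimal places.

σ_{21d} = 2.83% × √21 = 12.969%.
VaR = 1.645 × 12.969% = 21.334%.

21.33%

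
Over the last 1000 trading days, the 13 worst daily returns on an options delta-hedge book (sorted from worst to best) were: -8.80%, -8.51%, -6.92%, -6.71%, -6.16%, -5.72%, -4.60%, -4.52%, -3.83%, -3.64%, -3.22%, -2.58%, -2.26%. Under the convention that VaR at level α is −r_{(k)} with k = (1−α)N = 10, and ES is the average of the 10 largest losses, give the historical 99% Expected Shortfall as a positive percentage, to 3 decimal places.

The 10 worst returns sum to -59.41%.
ES = −(-59.41%) / 10 = 5.941%.

5.941%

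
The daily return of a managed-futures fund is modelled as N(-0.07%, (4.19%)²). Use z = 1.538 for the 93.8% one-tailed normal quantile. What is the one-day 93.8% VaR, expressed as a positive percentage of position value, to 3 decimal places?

6.514%

VaR = −μ + z·σ = −(-0.07%) + 1.538 × 4.19% = 6.514%.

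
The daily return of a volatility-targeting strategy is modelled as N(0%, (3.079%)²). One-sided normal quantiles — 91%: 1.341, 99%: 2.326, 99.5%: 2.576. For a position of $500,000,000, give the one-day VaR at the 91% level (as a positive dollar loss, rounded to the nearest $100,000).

VaR = z·σ = 1.341 × 3.079% = 4.129%.
On $500,000,000: 0.04129 × $500,000,000 = $20,645,000.

$20,600,000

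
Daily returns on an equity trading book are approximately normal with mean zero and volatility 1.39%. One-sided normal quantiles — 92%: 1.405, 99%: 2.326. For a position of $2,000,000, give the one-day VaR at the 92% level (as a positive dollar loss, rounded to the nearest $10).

$39,060

VaR = z·σ = 1.405 × 1.39% = 1.953%.
On $2,000,000: 0.01953 × $2,000,000 = $39,060.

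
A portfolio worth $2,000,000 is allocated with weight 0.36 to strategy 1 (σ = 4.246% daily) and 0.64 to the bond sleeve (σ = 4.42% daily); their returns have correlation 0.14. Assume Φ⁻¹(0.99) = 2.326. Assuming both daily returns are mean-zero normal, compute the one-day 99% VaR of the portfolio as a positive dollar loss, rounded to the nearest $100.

σ_p² = 0.36²·4.246² + 0.64²·4.42² + 2·0.14·0.36·0.64·4.246·4.42 = 11.5493 (%²).
σ_p = √11.5493 = 3.398%.
VaR = 2.326 × 3.398% = 7.904%; on $2,000,000 that is $158,080.

$158,100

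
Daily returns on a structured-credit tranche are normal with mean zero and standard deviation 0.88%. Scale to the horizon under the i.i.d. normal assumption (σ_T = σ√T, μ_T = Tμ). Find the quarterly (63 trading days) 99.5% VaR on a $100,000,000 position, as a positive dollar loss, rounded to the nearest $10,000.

At 99.5%, z = 2.576.
σ_{63d} = 0.88% × √63 = 6.985%.
VaR = 2.576 × 6.985% = 17.993%.
On $100,000,000: 0.17993 × $100,000,000 = $17,993,000.

$17,990,000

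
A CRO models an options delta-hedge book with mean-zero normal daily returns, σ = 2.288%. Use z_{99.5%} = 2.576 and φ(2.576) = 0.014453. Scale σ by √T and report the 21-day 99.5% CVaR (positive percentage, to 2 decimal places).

30.31%

σ_{21d} = 2.288% × √21 = 10.485%.
ES multiplier = φ(z)/(1−α) = 0.014453/0.005 = 2.891.
ES = 10.485% × 2.891 = 30.312%.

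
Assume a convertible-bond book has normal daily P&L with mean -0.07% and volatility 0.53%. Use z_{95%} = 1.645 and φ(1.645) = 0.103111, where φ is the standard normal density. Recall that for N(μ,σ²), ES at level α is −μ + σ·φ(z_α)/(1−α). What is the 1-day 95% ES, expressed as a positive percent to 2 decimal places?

1.16%

Tail multiplier: φ(z)/(1−α) = 0.103111 / 0.05 = 2.062.
ES = −(-0.07%) + 0.53% × 2.062 = 1.163%.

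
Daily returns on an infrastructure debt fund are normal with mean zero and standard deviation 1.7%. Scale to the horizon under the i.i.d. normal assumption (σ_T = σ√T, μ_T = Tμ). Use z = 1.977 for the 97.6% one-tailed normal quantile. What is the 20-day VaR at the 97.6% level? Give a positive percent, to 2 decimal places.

15.03%

σ_{20d} = 1.7% × √20 = 7.603%.
VaR = 1.977 × 7.603% = 15.031%.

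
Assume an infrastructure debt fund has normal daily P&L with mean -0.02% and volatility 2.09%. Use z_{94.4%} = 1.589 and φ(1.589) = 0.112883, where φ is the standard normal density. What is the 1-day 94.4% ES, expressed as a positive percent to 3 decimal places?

4.233%

Tail multiplier: φ(z)/(1−α) = 0.112883 / 0.056 = 2.016.
ES = −(-0.02%) + 2.09% × 2.016 = 4.233%.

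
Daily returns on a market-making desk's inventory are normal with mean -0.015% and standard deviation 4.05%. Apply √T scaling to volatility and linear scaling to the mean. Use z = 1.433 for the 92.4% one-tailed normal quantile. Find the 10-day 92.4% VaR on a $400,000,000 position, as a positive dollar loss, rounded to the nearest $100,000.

σ_{10d} = 4.05% × √10 = 12.807%; μ_{10d} = 10 × -0.015% = -0.150%.
VaR = −(-0.150%) + 1.433 × 12.807% = 18.502%.
On $400,000,000: 0.18502 × $400,000,000 = $74,008,000.

$74,000,000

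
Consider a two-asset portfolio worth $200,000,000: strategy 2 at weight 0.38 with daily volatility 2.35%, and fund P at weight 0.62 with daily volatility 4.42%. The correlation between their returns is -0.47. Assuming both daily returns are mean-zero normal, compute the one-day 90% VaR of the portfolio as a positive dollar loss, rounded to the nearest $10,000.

σ_p² = 0.38²·2.35² + 0.62²·4.42² + 2·-0.47·0.38·0.62·2.35·4.42 = 6.0069 (%²).
σ_p = √6.0069 = 2.451%.
At 90%, z = 1.282.
VaR = 1.282 × 2.451% = 3.142%; on $200,000,000 that is $6,284,000.

$6,280,000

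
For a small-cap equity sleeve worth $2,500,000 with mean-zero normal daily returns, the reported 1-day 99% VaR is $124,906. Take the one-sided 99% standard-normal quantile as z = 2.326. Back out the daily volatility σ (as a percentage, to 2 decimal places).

VaR as a fraction: $124,906 / $2,500,000 = 4.996%.
σ = VaR / z = 4.996% / 2.326 = 2.148%.

2.15%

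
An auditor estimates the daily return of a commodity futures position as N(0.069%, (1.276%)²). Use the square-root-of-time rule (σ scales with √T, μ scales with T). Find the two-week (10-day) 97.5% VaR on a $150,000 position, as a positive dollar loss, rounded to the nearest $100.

At 97.5%, z = 1.960.
σ_{10d} = 1.276% × √10 = 4.035%; μ_{10d} = 10 × 0.069% = 0.690%.
VaR = −(0.690%) + 1.960 × 4.035% = 7.219%.
On $150,000: 0.07219 × $150,000 = $10,828.

$10,800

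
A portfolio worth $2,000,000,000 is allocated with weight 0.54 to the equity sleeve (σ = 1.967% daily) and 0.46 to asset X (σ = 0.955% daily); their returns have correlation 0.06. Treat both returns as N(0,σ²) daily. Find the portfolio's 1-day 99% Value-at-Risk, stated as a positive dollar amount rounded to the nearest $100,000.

σ_p² = 0.54²·1.967² + 0.46²·0.955² + 2·0.06·0.54·0.46·1.967·0.955 = 1.3772 (%²).
σ_p = √1.3772 = 1.174%.
At 99%, z = 2.326.
VaR = 2.326 × 1.174% = 2.731%; on $2,000,000,000 that is $54,620,000.

$54,600,000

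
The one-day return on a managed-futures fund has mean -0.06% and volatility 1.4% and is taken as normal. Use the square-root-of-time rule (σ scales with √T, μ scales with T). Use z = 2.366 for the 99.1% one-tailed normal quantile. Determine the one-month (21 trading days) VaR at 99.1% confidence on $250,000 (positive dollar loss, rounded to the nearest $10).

$41,100

σ_{21d} = 1.4% × √21 = 6.416%; μ_{21d} = 21 × -0.06% = -1.260%.
VaR = −(-1.260%) + 2.366 × 6.416% = 16.440%.
On $250,000: 0.16440 × $250,000 = $41,100.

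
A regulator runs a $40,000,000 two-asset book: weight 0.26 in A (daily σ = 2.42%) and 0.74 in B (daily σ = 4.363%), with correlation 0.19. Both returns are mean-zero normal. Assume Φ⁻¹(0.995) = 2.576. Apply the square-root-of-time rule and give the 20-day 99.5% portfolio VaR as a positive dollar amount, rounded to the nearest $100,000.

σ_p = √(0.26²·2.42² + 0.74²·4.363² + 2·0.19·0.26·0.74·2.42·4.363) = 3.405%.
σ_{20d} = 3.405% × √20 = 15.228%.
VaR = 2.576 × 15.228% = 39.227%; on $40,000,000 that is $15,690,800.

$15,700,000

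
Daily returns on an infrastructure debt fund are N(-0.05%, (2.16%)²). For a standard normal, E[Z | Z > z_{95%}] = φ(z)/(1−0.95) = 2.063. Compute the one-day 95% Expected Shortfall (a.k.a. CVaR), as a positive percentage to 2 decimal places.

4.51%

ES = −(-0.05%) + 2.16% × 2.063 = 4.506%.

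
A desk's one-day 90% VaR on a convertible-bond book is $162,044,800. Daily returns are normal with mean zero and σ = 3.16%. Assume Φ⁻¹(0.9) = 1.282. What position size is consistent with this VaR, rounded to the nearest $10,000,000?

VaR as a fraction of value: z·σ = 1.282 × 3.16% = 4.05112%.
Position = $162,044,800 / 0.0405112 = $4,000,000,000.

$4,000,000,000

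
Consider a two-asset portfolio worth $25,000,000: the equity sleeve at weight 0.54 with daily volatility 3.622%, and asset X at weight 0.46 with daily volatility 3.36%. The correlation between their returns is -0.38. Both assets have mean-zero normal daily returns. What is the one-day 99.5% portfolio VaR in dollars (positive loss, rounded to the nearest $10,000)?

σ_p² = 0.54²·3.622² + 0.46²·3.36² + 2·-0.38·0.54·0.46·3.622·3.36 = 3.9169 (%²).
σ_p = √3.9169 = 1.979%.
At 99.5%, z = 2.576.
VaR = 2.576 × 1.979% = 5.098%; on $25,000,000 that is $1,274,500.

$1,270,000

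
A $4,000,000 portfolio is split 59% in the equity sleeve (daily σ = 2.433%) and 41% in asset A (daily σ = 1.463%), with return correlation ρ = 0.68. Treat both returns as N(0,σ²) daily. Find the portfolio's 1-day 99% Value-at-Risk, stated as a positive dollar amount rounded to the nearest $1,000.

$176,000

σ_p² = 0.59²·2.433² + 0.41²·1.463² + 2·0.68·0.59·0.41·2.433·1.463 = 3.5914 (%²).
σ_p = √3.5914 = 1.895%.
At 99%, z = 2.326.
VaR = 2.326 × 1.895% = 4.408%; on $4,000,000 that is $176,320.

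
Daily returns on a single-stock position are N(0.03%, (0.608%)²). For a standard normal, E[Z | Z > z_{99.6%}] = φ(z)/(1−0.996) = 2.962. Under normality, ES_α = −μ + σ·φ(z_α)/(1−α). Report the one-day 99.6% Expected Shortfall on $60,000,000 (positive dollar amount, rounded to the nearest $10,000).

$1,060,000

ES = −(0.03%) + 0.608% × 2.962 = 1.771%.
On $60,000,000: 0.01771 × $60,000,000 = $1,062,600.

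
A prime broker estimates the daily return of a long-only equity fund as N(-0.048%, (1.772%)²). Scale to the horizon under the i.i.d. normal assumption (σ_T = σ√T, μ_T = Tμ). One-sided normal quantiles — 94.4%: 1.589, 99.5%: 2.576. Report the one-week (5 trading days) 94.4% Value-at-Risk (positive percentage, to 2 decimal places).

σ_{5d} = 1.772% × √5 = 3.962%; μ_{5d} = 5 × -0.048% = -0.240%.
VaR = −(-0.240%) + 1.589 × 3.962% = 6.536%.

6.54%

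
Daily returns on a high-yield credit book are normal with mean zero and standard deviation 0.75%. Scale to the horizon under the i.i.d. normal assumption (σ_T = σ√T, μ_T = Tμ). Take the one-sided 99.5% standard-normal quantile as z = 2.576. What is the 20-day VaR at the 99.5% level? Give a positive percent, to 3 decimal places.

8.640%

σ_{20d} = 0.75% × √20 = 3.354%.
VaR = 2.576 × 3.354% = 8.640%.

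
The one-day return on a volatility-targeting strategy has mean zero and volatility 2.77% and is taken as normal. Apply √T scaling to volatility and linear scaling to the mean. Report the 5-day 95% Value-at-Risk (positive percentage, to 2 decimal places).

At 95%, z = 1.645.
σ_{5d} = 2.77% × √5 = 6.194%.
VaR = 1.645 × 6.194% = 10.189%.

10.19%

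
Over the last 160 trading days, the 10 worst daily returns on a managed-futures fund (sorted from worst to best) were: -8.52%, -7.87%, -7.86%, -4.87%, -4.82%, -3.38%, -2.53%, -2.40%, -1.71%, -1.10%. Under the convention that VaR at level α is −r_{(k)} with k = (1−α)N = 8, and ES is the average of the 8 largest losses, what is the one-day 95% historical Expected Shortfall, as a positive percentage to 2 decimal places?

5.28%

The 8 worst returns sum to -42.25%.
ES = −(-42.25%) / 8 = 5.28125% ≈ 5.28%.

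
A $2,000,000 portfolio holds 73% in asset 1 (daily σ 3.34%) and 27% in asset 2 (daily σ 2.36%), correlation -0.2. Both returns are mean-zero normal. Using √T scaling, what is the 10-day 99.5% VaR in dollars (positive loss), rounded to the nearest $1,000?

σ_p = √(0.73²·3.34² + 0.27²·2.36² + 2·-0.2·0.73·0.27·3.34·2.36) = 2.394%.
σ_{10d} = 2.394% × √10 = 7.570%.
z(99.5%) = 2.576.
VaR = 2.576 × 7.570% = 19.500%; on $2,000,000 that is $390,000.

$390,000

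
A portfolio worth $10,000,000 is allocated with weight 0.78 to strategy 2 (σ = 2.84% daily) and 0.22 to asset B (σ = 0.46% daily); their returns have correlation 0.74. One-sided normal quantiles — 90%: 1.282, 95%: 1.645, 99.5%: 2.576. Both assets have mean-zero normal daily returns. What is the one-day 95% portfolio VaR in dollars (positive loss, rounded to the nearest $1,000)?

σ_p² = 0.78²·2.84² + 0.22²·0.46² + 2·0.74·0.78·0.22·2.84·0.46 = 5.2491 (%²).
σ_p = √5.2491 = 2.291%.
VaR = 1.645 × 2.291% = 3.769%; on $10,000,000 that is $376,900.

$377,000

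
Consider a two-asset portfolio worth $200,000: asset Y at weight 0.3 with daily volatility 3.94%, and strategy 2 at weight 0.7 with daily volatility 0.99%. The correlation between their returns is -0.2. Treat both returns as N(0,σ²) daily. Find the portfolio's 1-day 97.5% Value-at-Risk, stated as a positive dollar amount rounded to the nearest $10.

$4,880

σ_p² = 0.3²·3.94² + 0.7²·0.99² + 2·-0.2·0.3·0.7·3.94·0.99 = 1.5497 (%²).
σ_p = √1.5497 = 1.245%.
At 97.5%, z = 1.960.
VaR = 1.960 × 1.245% = 2.440%; on $200,000 that is $4,880.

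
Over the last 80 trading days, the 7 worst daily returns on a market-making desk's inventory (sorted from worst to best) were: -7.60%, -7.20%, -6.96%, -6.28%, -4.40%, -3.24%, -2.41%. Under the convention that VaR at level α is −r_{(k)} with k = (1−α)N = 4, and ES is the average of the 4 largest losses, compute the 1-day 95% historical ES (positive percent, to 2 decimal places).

7.01%

The 4 worst returns sum to -28.04%.
ES = −(-28.04%) / 4 = 7.01%.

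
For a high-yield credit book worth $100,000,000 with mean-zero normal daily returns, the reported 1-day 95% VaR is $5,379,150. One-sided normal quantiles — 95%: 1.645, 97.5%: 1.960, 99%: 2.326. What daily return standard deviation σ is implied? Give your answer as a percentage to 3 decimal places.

3.270%

VaR as a fraction: $5,379,150 / $100,000,000 = 5.379%.
σ = VaR / z = 5.379% / 1.645 = 3.270%.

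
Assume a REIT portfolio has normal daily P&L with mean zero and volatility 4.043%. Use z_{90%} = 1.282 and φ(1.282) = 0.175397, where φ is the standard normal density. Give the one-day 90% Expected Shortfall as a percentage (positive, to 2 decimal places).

7.09%

Tail multiplier: φ(z)/(1−α) = 0.175397 / 0.1 = 1.754.
ES = 4.043% × 1.754 = 7.091%.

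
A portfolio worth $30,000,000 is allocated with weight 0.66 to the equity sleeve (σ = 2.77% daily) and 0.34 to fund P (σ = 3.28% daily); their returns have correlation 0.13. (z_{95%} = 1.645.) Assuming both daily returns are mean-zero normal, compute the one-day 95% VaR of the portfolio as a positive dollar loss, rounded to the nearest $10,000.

$1,120,000

σ_p² = 0.66²·2.77² + 0.34²·3.28² + 2·0.13·0.66·0.34·2.77·3.28 = 5.1161 (%²).
σ_p = √5.1161 = 2.262%.
VaR = 1.645 × 2.262% = 3.721%; on $30,000,000 that is $1,116,300.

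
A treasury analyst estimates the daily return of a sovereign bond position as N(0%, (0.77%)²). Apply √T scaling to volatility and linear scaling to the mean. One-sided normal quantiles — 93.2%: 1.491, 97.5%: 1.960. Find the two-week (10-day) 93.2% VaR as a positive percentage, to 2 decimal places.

3.63%

σ_{10d} = 0.77% × √10 = 2.435%.
VaR = 1.491 × 2.435% = 3.631%.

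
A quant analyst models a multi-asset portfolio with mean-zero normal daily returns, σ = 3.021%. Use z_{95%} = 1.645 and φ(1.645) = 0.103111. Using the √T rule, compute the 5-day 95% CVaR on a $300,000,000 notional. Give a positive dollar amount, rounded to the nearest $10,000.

$41,790,000

σ_{5d} = 3.021% × √5 = 6.755%.
ES multiplier = φ(z)/(1−α) = 0.103111/0.05 = 2.062.
ES = 6.755% × 2.062 = 13.929%; on $300,000,000: $41,787,000.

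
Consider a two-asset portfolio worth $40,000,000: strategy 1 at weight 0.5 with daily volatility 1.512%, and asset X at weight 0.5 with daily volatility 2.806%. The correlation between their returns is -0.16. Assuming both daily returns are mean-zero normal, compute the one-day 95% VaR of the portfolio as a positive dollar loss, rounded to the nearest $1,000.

$976,000

σ_p² = 0.5²·1.512² + 0.5²·2.806² + 2·-0.16·0.5·0.5·1.512·2.806 = 2.2005 (%²).
σ_p = √2.2005 = 1.483%.
At 95%, z = 1.645.
VaR = 1.645 × 1.483% = 2.440%; on $40,000,000 that is $976,000.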